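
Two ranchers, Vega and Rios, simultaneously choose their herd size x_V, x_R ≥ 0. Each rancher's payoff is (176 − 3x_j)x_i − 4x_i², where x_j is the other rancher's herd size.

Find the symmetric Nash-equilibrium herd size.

16

Vega's payoff is (176 − 3x_R)x_V − 4x_V².
∂π/∂x_V = 176 − 3x_R − 8x_V = 0, so x_V = 22 − 0.375x_R.
The game is symmetric, so in equilibrium x_R = x_V: the reaction function gives 1.375x_V = 22, hence x_V = 16.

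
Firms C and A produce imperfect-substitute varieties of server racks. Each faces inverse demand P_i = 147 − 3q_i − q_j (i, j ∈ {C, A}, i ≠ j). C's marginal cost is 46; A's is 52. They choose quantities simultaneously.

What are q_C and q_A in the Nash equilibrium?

14.6, 13.4

Firm C's profit: π = q_C(147 − 3q_C − q_A) − 46q_C.
∂π/∂q_C = 101 − 6q_C − q_A = 0 ⇒ q_C = 101/6 − (1/6)q_A.
Similarly q_A = 95/6 − (1/6)q_C.
Plugging q_A into C's best response: q_C = 101/6 − (1/6)(95/6 − (1/6)q_C) ⇒ (35/36)q_C = 511/36, so q_C = 14.6.
Then q_A = 95/6 − (1/6)·14.6 = 13.4.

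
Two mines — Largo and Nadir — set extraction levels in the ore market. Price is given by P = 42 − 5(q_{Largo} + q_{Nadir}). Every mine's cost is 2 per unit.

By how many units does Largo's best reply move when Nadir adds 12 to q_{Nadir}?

-6

Mine Largo's profit: π = q_{Largo}(42 − 5(q_{Largo} + q_{Nadir})) − 2q_{Largo}.
∂π/∂q_{Largo} = 40 − 10q_{Largo} − 5q_{Nadir} = 0, so q_{Largo} = 4 − 0.5q_{Nadir}.
The reaction-function slope is −0.5, so a 12-unit rise in q_{Nadir} moves q_{Largo} by −0.5 × 12 = −6. Largo's best response falls — the actions are strategic substitutes.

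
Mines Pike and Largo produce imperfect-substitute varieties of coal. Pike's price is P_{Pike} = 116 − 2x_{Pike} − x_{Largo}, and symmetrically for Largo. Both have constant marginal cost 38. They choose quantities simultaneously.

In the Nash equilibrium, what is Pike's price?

Mine Pike's profit: π = x_{Pike}(116 − 2x_{Pike} − x_{Largo}) − 38x_{Pike}.
∂π/∂x_{Pike} = 78 − 4x_{Pike} − x_{Largo} = 0 ⇒ x_{Pike} = 19.5 − 0.25x_{Largo}.
By symmetry x_{Largo} = x_{Pike}; substituting into the reaction function, 1.25x_{Pike} = 19.5 and x_{Pike} = 15.6.
P_{Pike} = 116 − 2·15.6 − 15.6 = 69.2.

69.2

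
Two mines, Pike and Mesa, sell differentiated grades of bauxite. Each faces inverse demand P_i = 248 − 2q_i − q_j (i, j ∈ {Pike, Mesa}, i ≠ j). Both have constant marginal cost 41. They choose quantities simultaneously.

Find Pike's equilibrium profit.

3427.92

Mine Pike's profit: π = q_{Pike}(248 − 2q_{Pike} − q_{Mesa}) − 41q_{Pike}.
∂π/∂q_{Pike} = 207 − 4q_{Pike} − q_{Mesa} = 0 ⇒ q_{Pike} = 51.75 − 0.25q_{Mesa}.
By symmetry q_{Mesa} = q_{Pike}; substituting into the reaction function, 1.25q_{Pike} = 51.75 and q_{Pike} = 41.4.
P_{Pike} = 248 − 2·41.4 − 41.4 = 123.8.
Profit = (123.8 − 41)·41.4 = 3427.92.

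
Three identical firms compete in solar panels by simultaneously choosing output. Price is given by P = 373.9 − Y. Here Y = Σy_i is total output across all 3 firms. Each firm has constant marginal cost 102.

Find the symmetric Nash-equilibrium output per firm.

A representative firm's profit is π_i = y_i(373.9 − Y) − 102y_i, with Y = y_i + Σ_{j≠i} y_j.
First-order condition: 271.9 − 2y_i − Σ_{j≠i} y_j = 0.
In a symmetric equilibrium every firm chooses the same y, so Σ_{j≠i} y_j = 2y. The condition becomes 271.9 − 4y = 0, giving y = 271.9/4 = 67.975.

67.975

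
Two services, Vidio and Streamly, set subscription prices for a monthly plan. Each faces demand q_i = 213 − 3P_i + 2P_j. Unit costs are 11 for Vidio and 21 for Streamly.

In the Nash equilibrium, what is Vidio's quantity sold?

Vidio's profit: π = (P_{Vidio} − 11)(213 − 3P_{Vidio} + 2P_{Streamly}).
∂π/∂P_{Vidio} = 246 − 6P_{Vidio} + 2P_{Streamly} = 0 ⇒ P_{Vidio} = 41 + (1/3)P_{Streamly}.
Similarly P_{Streamly} = 46 + (1/3)P_{Vidio}.
Solving the two reaction functions simultaneously: (1 − (1/3)(1/3))P_{Vidio} = 41 + (1/3)·46, so (8/9)P_{Vidio} = 169/3 and P_{Vidio} = 63.375.
Then P_{Streamly} = 46 + (1/3)·63.375 = 67.125.
q_{Vidio} = 213 − 3·63.375 + 2·67.125 = 157.125.

157.125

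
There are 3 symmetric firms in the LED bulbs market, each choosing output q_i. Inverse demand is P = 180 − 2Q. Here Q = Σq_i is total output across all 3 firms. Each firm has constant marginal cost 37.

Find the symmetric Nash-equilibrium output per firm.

A representative firm's profit is π_i = q_i(180 − 2Q) − 37q_i, with Q = q_i + Σ_{j≠i} q_j.
First-order condition: 143 − 4q_i − 2Σ_{j≠i} q_j = 0.
In a symmetric equilibrium every firm chooses the same q, so Σ_{j≠i} q_j = 2q. The condition becomes 143 − 8q = 0, giving q = 143/8 = 17.875.

17.875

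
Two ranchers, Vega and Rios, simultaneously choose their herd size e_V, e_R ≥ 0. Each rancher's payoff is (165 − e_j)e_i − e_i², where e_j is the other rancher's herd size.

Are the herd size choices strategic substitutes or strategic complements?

Vega's payoff is (165 − e_R)e_V − e_V².
∂π/∂e_V = 165 − e_R − 2e_V = 0, so e_V = 82.5 − 0.5e_R.
The best-response slope de_V/de_R = −0.5 < 0: the reaction function is downward-sloping, so the choices are strategic substitutes.

strategic substitutes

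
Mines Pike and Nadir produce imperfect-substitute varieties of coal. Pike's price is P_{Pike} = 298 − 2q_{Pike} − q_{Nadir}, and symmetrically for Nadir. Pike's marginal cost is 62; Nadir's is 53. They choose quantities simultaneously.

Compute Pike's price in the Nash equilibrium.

155.2

Mine Pike's profit: π = q_{Pike}(298 − 2q_{Pike} − q_{Nadir}) − 62q_{Pike}.
∂π/∂q_{Pike} = 236 − 4q_{Pike} − q_{Nadir} = 0 ⇒ q_{Pike} = 59 − 0.25q_{Nadir}.
Similarly q_{Nadir} = 61.25 − 0.25q_{Pike}.
Substituting the second reaction function into the first: q_{Pike} = 59 − 0.25(61.25 − 0.25q_{Pike}), which gives 0.9375q_{Pike} = 43.6875 ⇒ q_{Pike} = 46.6.
Then q_{Nadir} = 61.25 − 0.25·46.6 = 49.6.
P_{Pike} = 298 − 2·46.6 − 49.6 = 155.2.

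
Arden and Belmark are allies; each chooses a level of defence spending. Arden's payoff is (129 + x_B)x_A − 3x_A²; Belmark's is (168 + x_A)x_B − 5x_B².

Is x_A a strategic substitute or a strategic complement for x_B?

strategic complements

Expanding Arden's payoff: 129x_A + x_Bx_A − 3x_A².
∂π/∂x_A = 129 + x_B − 6x_A = 0, so x_A = 21.5 + (1/6)x_B.
The best-response slope dx_A/dx_B = 1/6 > 0: the reaction function is upward-sloping, so the choices are strategic complements.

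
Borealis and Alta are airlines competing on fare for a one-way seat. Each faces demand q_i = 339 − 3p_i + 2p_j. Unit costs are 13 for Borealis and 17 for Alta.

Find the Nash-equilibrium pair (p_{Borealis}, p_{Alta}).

Borealis's profit: π = (p_{Borealis} − 13)(339 − 3p_{Borealis} + 2p_{Alta}).
∂π/∂p_{Borealis} = 378 − 6p_{Borealis} + 2p_{Alta} = 0 ⇒ p_{Borealis} = 63 + (1/3)p_{Alta}.
Similarly p_{Alta} = 65 + (1/3)p_{Borealis}.
Plugging p_{Alta} into Borealis's best response: p_{Borealis} = 63 + (1/3)(65 + (1/3)p_{Borealis}) ⇒ (8/9)p_{Borealis} = 254/3, so p_{Borealis} = 95.25.
Then p_{Alta} = 65 + (1/3)·95.25 = 96.75.

95.25, 96.75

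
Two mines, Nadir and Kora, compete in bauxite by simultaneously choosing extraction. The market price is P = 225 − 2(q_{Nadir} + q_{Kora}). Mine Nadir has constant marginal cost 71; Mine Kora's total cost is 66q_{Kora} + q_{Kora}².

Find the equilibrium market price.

131.6

Mine Nadir's profit: π = q_{Nadir}(225 − 2(q_{Nadir} + q_{Kora})) − 71q_{Nadir}.
∂π/∂q_{Nadir} = 154 − 4q_{Nadir} − 2q_{Kora} = 0, so q_{Nadir} = 38.5 − 0.5q_{Kora}.
For Kora: ∂π/∂q_{Kora} = 159 − 6q_{Kora} − 2q_{Nadir} = 0 ⇒ q_{Kora} = 26.5 − (1/3)q_{Nadir}.
Substituting the second reaction function into the first: q_{Nadir} = 38.5 − 0.5(26.5 − (1/3)q_{Nadir}), which gives (5/6)q_{Nadir} = 25.25 ⇒ q_{Nadir} = 30.3.
Then q_{Kora} = 26.5 − (1/3)·30.3 = 16.4.
Equilibrium price: P = 225 − 2·46.7 = 131.6.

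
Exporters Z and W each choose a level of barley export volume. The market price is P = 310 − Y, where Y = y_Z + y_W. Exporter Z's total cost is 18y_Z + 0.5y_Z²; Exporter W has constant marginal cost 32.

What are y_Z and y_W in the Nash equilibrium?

61.2, 108.4

Exporter Z's profit: π = y_Z(310 − (y_Z + y_W)) − 18y_Z − 0.5y_Z².
∂π/∂y_Z = 292 − 3y_Z − y_W = 0, so y_Z = 292/3 − (1/3)y_W.
For W: ∂π/∂y_W = 278 − 2y_W − y_Z = 0 ⇒ y_W = 139 − 0.5y_Z.
Solving the two reaction functions simultaneously: (1 − (−1/3)(−0.5))y_Z = 292/3 − (1/3)·139, so (5/6)y_Z = 51 and y_Z = 61.2.
Then y_W = 139 − 0.5·61.2 = 108.4.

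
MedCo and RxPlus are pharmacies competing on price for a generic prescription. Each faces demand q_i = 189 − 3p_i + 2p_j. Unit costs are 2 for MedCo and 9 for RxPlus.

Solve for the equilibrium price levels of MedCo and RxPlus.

MedCo's profit: π = (p_{MedCo} − 2)(189 − 3p_{MedCo} + 2p_{RxPlus}).
∂π/∂p_{MedCo} = 195 − 6p_{MedCo} + 2p_{RxPlus} = 0 ⇒ p_{MedCo} = 32.5 + (1/3)p_{RxPlus}.
Similarly p_{RxPlus} = 36 + (1/3)p_{MedCo}.
Substituting the second reaction function into the first: p_{MedCo} = 32.5 + (1/3)(36 + (1/3)p_{MedCo}), which gives (8/9)p_{MedCo} = 44.5 ⇒ p_{MedCo} = 50.0625.
Then p_{RxPlus} = 36 + (1/3)·50.0625 = 52.6875.

50.0625, 52.6875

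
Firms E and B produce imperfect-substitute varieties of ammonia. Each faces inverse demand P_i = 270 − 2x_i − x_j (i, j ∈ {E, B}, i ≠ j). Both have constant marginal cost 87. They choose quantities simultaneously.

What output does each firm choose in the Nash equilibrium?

Firm E's profit: π = x_E(270 − 2x_E − x_B) − 87x_E.
∂π/∂x_E = 183 − 4x_E − x_B = 0 ⇒ x_E = 45.75 − 0.25x_B.
By symmetry x_B = x_E; substituting into the reaction function, 1.25x_E = 45.75 and x_E = 36.6.

36.6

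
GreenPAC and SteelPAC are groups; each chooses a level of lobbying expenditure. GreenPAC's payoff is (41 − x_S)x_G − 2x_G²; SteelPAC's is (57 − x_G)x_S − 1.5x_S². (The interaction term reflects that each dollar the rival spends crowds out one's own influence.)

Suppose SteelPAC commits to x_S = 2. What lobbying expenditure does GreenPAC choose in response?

Expanding GreenPAC's payoff: 41x_G − x_Sx_G − 2x_G².
∂π/∂x_G = 41 − x_S − 4x_G = 0, so x_G = 10.25 − 0.25x_S.
At x_S = 2: x_G = 10.25 − 0.25·2 = 9.75.

9.75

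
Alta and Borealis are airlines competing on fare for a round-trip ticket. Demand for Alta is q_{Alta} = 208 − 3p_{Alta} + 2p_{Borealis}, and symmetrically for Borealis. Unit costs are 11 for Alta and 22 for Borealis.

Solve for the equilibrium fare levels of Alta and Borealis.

62.3125, 66.4375

Alta's profit: π = (p_{Alta} − 11)(208 − 3p_{Alta} + 2p_{Borealis}).
∂π/∂p_{Alta} = 241 − 6p_{Alta} + 2p_{Borealis} = 0 ⇒ p_{Alta} = 241/6 + (1/3)p_{Borealis}.
Similarly p_{Borealis} = 137/3 + (1/3)p_{Alta}.
Substituting the second reaction function into the first: p_{Alta} = 241/6 + (1/3)(137/3 + (1/3)p_{Alta}), which gives (8/9)p_{Alta} = 997/18 ⇒ p_{Alta} = 62.3125.
Then p_{Borealis} = 137/3 + (1/3)·62.3125 = 66.4375.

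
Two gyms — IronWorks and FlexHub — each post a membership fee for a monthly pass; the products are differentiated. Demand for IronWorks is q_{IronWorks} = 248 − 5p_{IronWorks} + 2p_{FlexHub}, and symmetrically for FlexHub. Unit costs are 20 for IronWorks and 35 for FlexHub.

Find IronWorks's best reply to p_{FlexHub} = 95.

IronWorks's profit: π = (p_{IronWorks} − 20)(248 − 5p_{IronWorks} + 2p_{FlexHub}).
∂π/∂p_{IronWorks} = 348 − 10p_{IronWorks} + 2p_{FlexHub} = 0 ⇒ p_{IronWorks} = 34.8 + 0.2p_{FlexHub}.
At p_{FlexHub} = 95: p_{IronWorks} = 34.8 + 0.2·95 = 53.8.

53.8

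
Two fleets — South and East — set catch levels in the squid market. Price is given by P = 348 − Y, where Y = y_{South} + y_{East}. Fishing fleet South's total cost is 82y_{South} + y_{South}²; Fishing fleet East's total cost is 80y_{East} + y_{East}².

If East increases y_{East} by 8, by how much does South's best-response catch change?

-2

Fishing fleet South's profit: π = y_{South}(348 − (y_{South} + y_{East})) − 82y_{South} − y_{South}².
∂π/∂y_{South} = 266 − 4y_{South} − y_{East} = 0, so y_{South} = 66.5 − 0.25y_{East}.
The reaction-function slope is −0.25, so an 8-unit rise in y_{East} moves y_{South} by −0.25 × 8 = −2. South's best response falls — the actions are strategic substitutes.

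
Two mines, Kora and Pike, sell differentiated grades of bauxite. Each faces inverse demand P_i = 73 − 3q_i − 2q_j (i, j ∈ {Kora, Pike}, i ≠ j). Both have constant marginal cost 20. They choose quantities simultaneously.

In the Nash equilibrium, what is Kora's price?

39.875

Mine Kora's profit: π = q_{Kora}(73 − 3q_{Kora} − 2q_{Pike}) − 20q_{Kora}.
∂π/∂q_{Kora} = 53 − 6q_{Kora} − 2q_{Pike} = 0 ⇒ q_{Kora} = 53/6 − (1/3)q_{Pike}.
By symmetry q_{Pike} = q_{Kora}; substituting into the reaction function, (4/3)q_{Kora} = 53/6 and q_{Kora} = 6.625.
P_{Kora} = 73 − 3·6.625 − 2·6.625 = 39.875.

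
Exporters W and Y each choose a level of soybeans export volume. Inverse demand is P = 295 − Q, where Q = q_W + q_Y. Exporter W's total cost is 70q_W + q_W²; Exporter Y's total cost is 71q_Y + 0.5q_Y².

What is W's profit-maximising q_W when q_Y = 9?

Exporter W's profit: π = q_W(295 − (q_W + q_Y)) − 70q_W − q_W².
∂π/∂q_W = 225 − 4q_W − q_Y = 0, so q_W = 56.25 − 0.25q_Y.
At q_Y = 9: q_W = 56.25 − 0.25·9 = 54.

54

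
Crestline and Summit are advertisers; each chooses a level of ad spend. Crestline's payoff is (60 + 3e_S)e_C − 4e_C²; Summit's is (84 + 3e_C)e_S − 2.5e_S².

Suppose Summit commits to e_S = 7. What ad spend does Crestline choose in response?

10.125

Expanding Crestline's payoff: 60e_C + 3e_Se_C − 4e_C².
∂π/∂e_C = 60 + 3e_S − 8e_C = 0, so e_C = 7.5 + 0.375e_S.
At e_S = 7: e_C = 7.5 + 0.375·7 = 10.125.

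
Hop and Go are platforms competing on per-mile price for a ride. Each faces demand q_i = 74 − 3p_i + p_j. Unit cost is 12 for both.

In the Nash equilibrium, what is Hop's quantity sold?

Hop's profit: π = (p_{Hop} − 12)(74 − 3p_{Hop} + p_{Go}).
∂π/∂p_{Hop} = 110 − 6p_{Hop} + p_{Go} = 0 ⇒ p_{Hop} = 55/3 + (1/6)p_{Go}.
The game is symmetric, so in equilibrium p_{Go} = p_{Hop}: the reaction function gives (5/6)p_{Hop} = 55/3, hence p_{Hop} = 22.
q_{Hop} = 74 − 3·22 + 22 = 30.

30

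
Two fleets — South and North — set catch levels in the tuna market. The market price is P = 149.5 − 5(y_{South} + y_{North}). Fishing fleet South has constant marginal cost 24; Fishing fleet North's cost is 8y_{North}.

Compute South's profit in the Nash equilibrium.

Fishing fleet South's profit: π = y_{South}(149.5 − 5(y_{South} + y_{North})) − 24y_{South}.
∂π/∂y_{South} = 125.5 − 10y_{South} − 5y_{North} = 0, so y_{South} = 12.55 − 0.5y_{North}.
By the same steps for North: y_{North} = 14.15 − 0.5y_{South}.
Substituting the second reaction function into the first: y_{South} = 12.55 − 0.5(14.15 − 0.5y_{South}), which gives 0.75y_{South} = 5.475 ⇒ y_{South} = 7.3.
Then y_{North} = 14.15 − 0.5·7.3 = 10.5.
Price P = 149.5 − 5·17.8 = 60.5.
South's profit: (60.5 − 24)·7.3 = 266.45.

266.45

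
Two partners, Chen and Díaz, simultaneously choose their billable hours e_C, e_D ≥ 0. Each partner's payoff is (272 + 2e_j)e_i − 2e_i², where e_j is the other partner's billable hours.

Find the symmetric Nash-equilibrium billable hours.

Chen's payoff is (272 + 2e_D)e_C − 2e_C².
∂π/∂e_C = 272 + 2e_D − 4e_C = 0, so e_C = 68 + 0.5e_D.
Setting e_C = e_D in the reaction function: e_C = 68 + 0.5e_C, so e_C = 68 / 0.5 = 136.

136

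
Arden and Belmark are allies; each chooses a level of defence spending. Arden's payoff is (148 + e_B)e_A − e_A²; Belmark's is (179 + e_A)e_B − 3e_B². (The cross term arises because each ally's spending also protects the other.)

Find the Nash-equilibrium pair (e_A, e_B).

97, 46

Expanding Arden's payoff: 148e_A + e_Be_A − e_A².
∂π/∂e_A = 148 + e_B − 2e_A = 0, so e_A = 74 + 0.5e_B.
Likewise for Belmark: e_B = 179/6 + (1/6)e_A.
Plugging e_B into Arden's best response: e_A = 74 + 0.5(179/6 + (1/6)e_A) ⇒ (11/12)e_A = 1067/12, so e_A = 97.
Then e_B = 179/6 + (1/6)·97 = 46.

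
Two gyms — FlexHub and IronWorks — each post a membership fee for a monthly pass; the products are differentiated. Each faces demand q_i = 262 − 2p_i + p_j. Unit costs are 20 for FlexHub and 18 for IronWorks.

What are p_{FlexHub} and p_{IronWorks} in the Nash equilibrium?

100.4, 99.6

FlexHub's profit: π = (p_{FlexHub} − 20)(262 − 2p_{FlexHub} + p_{IronWorks}).
∂π/∂p_{FlexHub} = 302 − 4p_{FlexHub} + p_{IronWorks} = 0 ⇒ p_{FlexHub} = 75.5 + 0.25p_{IronWorks}.
Similarly p_{IronWorks} = 74.5 + 0.25p_{FlexHub}.
Solving the two reaction functions simultaneously: (1 − (0.25)(0.25))p_{FlexHub} = 75.5 + 0.25·74.5, so 0.9375p_{FlexHub} = 94.125 and p_{FlexHub} = 100.4.
Then p_{IronWorks} = 74.5 + 0.25·100.4 = 99.6.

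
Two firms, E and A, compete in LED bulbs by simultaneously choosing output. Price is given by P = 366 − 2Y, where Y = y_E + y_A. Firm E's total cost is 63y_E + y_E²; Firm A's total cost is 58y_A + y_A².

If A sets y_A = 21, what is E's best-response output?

43.5

Firm E's profit: π = y_E(366 − 2(y_E + y_A)) − 63y_E − y_E².
∂π/∂y_E = 303 − 6y_E − 2y_A = 0, so y_E = 50.5 − (1/3)y_A.
At y_A = 21: y_E = 50.5 − (1/3)·21 = 43.5.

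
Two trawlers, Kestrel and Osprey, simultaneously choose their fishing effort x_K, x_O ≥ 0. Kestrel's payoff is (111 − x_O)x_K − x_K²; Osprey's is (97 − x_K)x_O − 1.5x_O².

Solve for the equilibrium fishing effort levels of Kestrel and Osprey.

47.2, 16.6

Expanding Kestrel's payoff: 111x_K − x_Ox_K − x_K².
∂π/∂x_K = 111 − x_O − 2x_K = 0, so x_K = 55.5 − 0.5x_O.
Likewise for Osprey: x_O = 97/3 − (1/3)x_K.
Plugging x_O into Kestrel's best response: x_K = 55.5 − 0.5(97/3 − (1/3)x_K) ⇒ (5/6)x_K = 118/3, so x_K = 47.2.
Then x_O = 97/3 − (1/3)·47.2 = 16.6.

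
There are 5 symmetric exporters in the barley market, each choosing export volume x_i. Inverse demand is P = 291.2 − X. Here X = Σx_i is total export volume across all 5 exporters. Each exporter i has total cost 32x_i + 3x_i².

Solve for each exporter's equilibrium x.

A representative exporter's profit is π_i = x_i(291.2 − X) − 32x_i − 3x_i², with X = x_i + Σ_{j≠i} x_j.
First-order condition: 259.2 − 8x_i − Σ_{j≠i} x_j = 0.
With identical exporters, set every x_j = x: then 259.2 − 8x − 4x = 0, i.e. x = 259.2/12 = 21.6.

21.6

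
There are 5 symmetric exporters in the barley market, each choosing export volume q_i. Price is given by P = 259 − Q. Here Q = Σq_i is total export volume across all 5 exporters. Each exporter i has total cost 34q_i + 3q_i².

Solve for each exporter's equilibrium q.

18.75

A representative exporter's profit is π_i = q_i(259 − Q) − 34q_i − 3q_i², with Q = q_i + Σ_{j≠i} q_j.
First-order condition: 225 − 8q_i − Σ_{j≠i} q_j = 0.
With identical exporters, set every q_j = q: then 225 − 8q − 4q = 0, i.e. q = 225/12 = 18.75.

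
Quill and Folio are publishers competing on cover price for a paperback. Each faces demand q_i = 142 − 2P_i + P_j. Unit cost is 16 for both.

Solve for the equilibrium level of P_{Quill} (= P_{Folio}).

58

Quill's profit: π = (P_{Quill} − 16)(142 − 2P_{Quill} + P_{Folio}).
∂π/∂P_{Quill} = 174 − 4P_{Quill} + P_{Folio} = 0 ⇒ P_{Quill} = 43.5 + 0.25P_{Folio}.
Setting P_{Quill} = P_{Folio} in the reaction function: P_{Quill} = 43.5 + 0.25P_{Quill}, so P_{Quill} = 43.5 / 0.75 = 58.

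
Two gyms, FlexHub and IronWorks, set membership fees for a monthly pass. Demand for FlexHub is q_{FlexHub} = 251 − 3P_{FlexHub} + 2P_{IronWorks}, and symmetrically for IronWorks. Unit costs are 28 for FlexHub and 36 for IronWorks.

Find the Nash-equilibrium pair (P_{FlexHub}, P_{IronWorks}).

85.25, 88.25

FlexHub's profit: π = (P_{FlexHub} − 28)(251 − 3P_{FlexHub} + 2P_{IronWorks}).
∂π/∂P_{FlexHub} = 335 − 6P_{FlexHub} + 2P_{IronWorks} = 0 ⇒ P_{FlexHub} = 335/6 + (1/3)P_{IronWorks}.
Similarly P_{IronWorks} = 359/6 + (1/3)P_{FlexHub}.
Plugging P_{IronWorks} into FlexHub's best response: P_{FlexHub} = 335/6 + (1/3)(359/6 + (1/3)P_{FlexHub}) ⇒ (8/9)P_{FlexHub} = 682/9, so P_{FlexHub} = 85.25.
Then P_{IronWorks} = 359/6 + (1/3)·85.25 = 88.25.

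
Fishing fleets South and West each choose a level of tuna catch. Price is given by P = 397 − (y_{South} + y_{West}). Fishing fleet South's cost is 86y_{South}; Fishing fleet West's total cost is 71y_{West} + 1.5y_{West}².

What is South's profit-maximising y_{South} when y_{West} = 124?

93.5

Fishing fleet South's profit: π = y_{South}(397 − (y_{South} + y_{West})) − 86y_{South}.
∂π/∂y_{South} = 311 − 2y_{South} − y_{West} = 0, so y_{South} = 155.5 − 0.5y_{West}.
At y_{West} = 124: y_{South} = 155.5 − 0.5·124 = 93.5.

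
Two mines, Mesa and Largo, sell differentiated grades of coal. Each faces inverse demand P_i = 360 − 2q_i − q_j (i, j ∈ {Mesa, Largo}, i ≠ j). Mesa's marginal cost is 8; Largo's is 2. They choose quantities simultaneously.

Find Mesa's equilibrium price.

148

Mine Mesa's profit: π = q_{Mesa}(360 − 2q_{Mesa} − q_{Largo}) − 8q_{Mesa}.
∂π/∂q_{Mesa} = 352 − 4q_{Mesa} − q_{Largo} = 0 ⇒ q_{Mesa} = 88 − 0.25q_{Largo}.
Similarly q_{Largo} = 89.5 − 0.25q_{Mesa}.
Plugging q_{Largo} into Mesa's best response: q_{Mesa} = 88 − 0.25(89.5 − 0.25q_{Mesa}) ⇒ 0.9375q_{Mesa} = 65.625, so q_{Mesa} = 70.
Then q_{Largo} = 89.5 − 0.25·70 = 72.
P_{Mesa} = 360 − 2·70 − 72 = 148.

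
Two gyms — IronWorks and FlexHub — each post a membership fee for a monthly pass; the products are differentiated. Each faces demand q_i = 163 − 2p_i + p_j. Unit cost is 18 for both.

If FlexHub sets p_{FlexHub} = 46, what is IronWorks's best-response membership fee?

61.25

IronWorks's profit: π = (p_{IronWorks} − 18)(163 − 2p_{IronWorks} + p_{FlexHub}).
∂π/∂p_{IronWorks} = 199 − 4p_{IronWorks} + p_{FlexHub} = 0 ⇒ p_{IronWorks} = 49.75 + 0.25p_{FlexHub}.
At p_{FlexHub} = 46: p_{IronWorks} = 49.75 + 0.25·46 = 61.25.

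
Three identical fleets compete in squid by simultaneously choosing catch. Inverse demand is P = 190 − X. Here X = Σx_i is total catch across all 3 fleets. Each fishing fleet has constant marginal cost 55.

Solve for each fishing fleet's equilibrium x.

A representative fishing fleet's profit is π_i = x_i(190 − X) − 55x_i, with X = x_i + Σ_{j≠i} x_j.
First-order condition: 135 − 2x_i − Σ_{j≠i} x_j = 0.
Imposing symmetry (x_j = x for all j) turns Σ_{j≠i} x_j into 2x, so 135 = 4x and x = 33.75.

33.75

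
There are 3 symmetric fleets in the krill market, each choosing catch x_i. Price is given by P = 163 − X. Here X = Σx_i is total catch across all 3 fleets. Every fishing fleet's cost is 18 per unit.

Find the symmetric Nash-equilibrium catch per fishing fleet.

36.25

A representative fishing fleet's profit is π_i = x_i(163 − X) − 18x_i, with X = x_i + Σ_{j≠i} x_j.
First-order condition: 145 − 2x_i − Σ_{j≠i} x_j = 0.
In a symmetric equilibrium every fishing fleet chooses the same x, so Σ_{j≠i} x_j = 2x. The condition becomes 145 − 4x = 0, giving x = 145/4 = 36.25.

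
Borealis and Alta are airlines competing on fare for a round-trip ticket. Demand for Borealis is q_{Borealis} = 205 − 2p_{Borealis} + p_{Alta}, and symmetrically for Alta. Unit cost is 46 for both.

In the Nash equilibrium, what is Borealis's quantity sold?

106

Borealis's profit: π = (p_{Borealis} − 46)(205 − 2p_{Borealis} + p_{Alta}).
∂π/∂p_{Borealis} = 297 − 4p_{Borealis} + p_{Alta} = 0 ⇒ p_{Borealis} = 74.25 + 0.25p_{Alta}.
The game is symmetric, so in equilibrium p_{Alta} = p_{Borealis}: the reaction function gives 0.75p_{Borealis} = 74.25, hence p_{Borealis} = 99.
q_{Borealis} = 205 − 2·99 + 99 = 106.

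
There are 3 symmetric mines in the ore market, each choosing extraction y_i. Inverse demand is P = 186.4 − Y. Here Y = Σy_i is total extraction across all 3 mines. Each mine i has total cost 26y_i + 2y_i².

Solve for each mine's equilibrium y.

A representative mine's profit is π_i = y_i(186.4 − Y) − 26y_i − 2y_i², with Y = y_i + Σ_{j≠i} y_j.
First-order condition: 160.4 − 6y_i − Σ_{j≠i} y_j = 0.
With identical mines, set every y_j = y: then 160.4 − 6y − 2y = 0, i.e. y = 160.4/8 = 20.05.

20.05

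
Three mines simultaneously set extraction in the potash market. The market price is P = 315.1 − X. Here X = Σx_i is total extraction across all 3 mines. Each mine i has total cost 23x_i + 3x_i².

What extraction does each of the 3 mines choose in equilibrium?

29.21

A representative mine's profit is π_i = x_i(315.1 − X) − 23x_i − 3x_i², with X = x_i + Σ_{j≠i} x_j.
First-order condition: 292.1 − 8x_i − Σ_{j≠i} x_j = 0.
In a symmetric equilibrium every mine chooses the same x, so Σ_{j≠i} x_j = 2x. The condition becomes 292.1 − 10x = 0, giving x = 292.1/10 = 29.21.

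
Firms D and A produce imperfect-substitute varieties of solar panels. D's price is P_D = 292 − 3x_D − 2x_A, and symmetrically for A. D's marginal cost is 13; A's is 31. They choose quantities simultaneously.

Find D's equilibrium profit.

3888

Firm D's profit: π = x_D(292 − 3x_D − 2x_A) − 13x_D.
∂π/∂x_D = 279 − 6x_D − 2x_A = 0 ⇒ x_D = 46.5 − (1/3)x_A.
Similarly x_A = 43.5 − (1/3)x_D.
Solving the two reaction functions simultaneously: (1 − (−1/3)(−1/3))x_D = 46.5 − (1/3)·43.5, so (8/9)x_D = 32 and x_D = 36.
Then x_A = 43.5 − (1/3)·36 = 31.5.
P_D = 292 − 3·36 − 2·31.5 = 121.
Profit = (121 − 13)·36 = 3888.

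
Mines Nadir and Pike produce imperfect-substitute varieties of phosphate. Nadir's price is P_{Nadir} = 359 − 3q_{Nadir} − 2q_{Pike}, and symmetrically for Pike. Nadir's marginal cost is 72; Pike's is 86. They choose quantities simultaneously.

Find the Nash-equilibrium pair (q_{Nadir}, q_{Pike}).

Mine Nadir's profit: π = q_{Nadir}(359 − 3q_{Nadir} − 2q_{Pike}) − 72q_{Nadir}.
∂π/∂q_{Nadir} = 287 − 6q_{Nadir} − 2q_{Pike} = 0 ⇒ q_{Nadir} = 287/6 − (1/3)q_{Pike}.
Similarly q_{Pike} = 45.5 − (1/3)q_{Nadir}.
Substituting the second reaction function into the first: q_{Nadir} = 287/6 − (1/3)(45.5 − (1/3)q_{Nadir}), which gives (8/9)q_{Nadir} = 98/3 ⇒ q_{Nadir} = 36.75.
Then q_{Pike} = 45.5 − (1/3)·36.75 = 33.25.

36.75, 33.25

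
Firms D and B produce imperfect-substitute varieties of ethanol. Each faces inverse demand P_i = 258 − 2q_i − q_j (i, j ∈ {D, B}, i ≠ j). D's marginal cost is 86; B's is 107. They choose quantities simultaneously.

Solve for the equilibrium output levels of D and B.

Firm D's profit: π = q_D(258 − 2q_D − q_B) − 86q_D.
∂π/∂q_D = 172 − 4q_D − q_B = 0 ⇒ q_D = 43 − 0.25q_B.
Similarly q_B = 37.75 − 0.25q_D.
Plugging q_B into D's best response: q_D = 43 − 0.25(37.75 − 0.25q_D) ⇒ 0.9375q_D = 33.5625, so q_D = 35.8.
Then q_B = 37.75 − 0.25·35.8 = 28.8.

35.8, 28.8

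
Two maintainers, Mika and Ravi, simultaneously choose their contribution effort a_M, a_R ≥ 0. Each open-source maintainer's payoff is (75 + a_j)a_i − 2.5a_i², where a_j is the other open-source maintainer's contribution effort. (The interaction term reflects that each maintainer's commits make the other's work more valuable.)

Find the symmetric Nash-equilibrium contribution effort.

18.75

Mika's payoff is (75 + a_R)a_M − 2.5a_M².
∂π/∂a_M = 75 + a_R − 5a_M = 0, so a_M = 15 + 0.2a_R.
The game is symmetric, so in equilibrium a_R = a_M: the reaction function gives 0.8a_M = 15, hence a_M = 18.75.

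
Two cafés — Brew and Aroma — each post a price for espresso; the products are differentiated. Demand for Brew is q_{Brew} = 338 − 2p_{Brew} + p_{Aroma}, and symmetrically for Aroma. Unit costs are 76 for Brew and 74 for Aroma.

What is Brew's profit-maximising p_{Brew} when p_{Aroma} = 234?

181

Brew's profit: π = (p_{Brew} − 76)(338 − 2p_{Brew} + p_{Aroma}).
∂π/∂p_{Brew} = 490 − 4p_{Brew} + p_{Aroma} = 0 ⇒ p_{Brew} = 122.5 + 0.25p_{Aroma}.
At p_{Aroma} = 234: p_{Brew} = 122.5 + 0.25·234 = 181.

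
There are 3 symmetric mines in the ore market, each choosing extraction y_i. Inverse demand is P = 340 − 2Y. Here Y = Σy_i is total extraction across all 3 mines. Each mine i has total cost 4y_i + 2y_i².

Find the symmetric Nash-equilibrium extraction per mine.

28

A representative mine's profit is π_i = y_i(340 − 2Y) − 4y_i − 2y_i², with Y = y_i + Σ_{j≠i} y_j.
First-order condition: 336 − 8y_i − 2Σ_{j≠i} y_j = 0.
In a symmetric equilibrium every mine chooses the same y, so Σ_{j≠i} y_j = 2y. The condition becomes 336 − 12y = 0, giving y = 336/12 = 28.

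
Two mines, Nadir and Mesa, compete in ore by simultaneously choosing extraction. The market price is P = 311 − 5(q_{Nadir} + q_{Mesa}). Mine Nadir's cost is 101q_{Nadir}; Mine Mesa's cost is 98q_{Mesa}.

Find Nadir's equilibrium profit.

952.2

Mine Nadir's profit: π = q_{Nadir}(311 − 5(q_{Nadir} + q_{Mesa})) − 101q_{Nadir}.
∂π/∂q_{Nadir} = 210 − 10q_{Nadir} − 5q_{Mesa} = 0, so q_{Nadir} = 21 − 0.5q_{Mesa}.
By the same steps for Mesa: q_{Mesa} = 21.3 − 0.5q_{Nadir}.
Substituting the second reaction function into the first: q_{Nadir} = 21 − 0.5(21.3 − 0.5q_{Nadir}), which gives 0.75q_{Nadir} = 10.35 ⇒ q_{Nadir} = 13.8.
Then q_{Mesa} = 21.3 − 0.5·13.8 = 14.4.
Price P = 311 − 5·28.2 = 170.
Nadir's profit: (170 − 101)·13.8 = 952.2.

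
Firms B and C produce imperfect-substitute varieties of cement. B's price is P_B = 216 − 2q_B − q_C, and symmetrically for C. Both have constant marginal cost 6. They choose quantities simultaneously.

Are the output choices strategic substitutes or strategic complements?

Firm B's profit: π = q_B(216 − 2q_B − q_C) − 6q_B.
∂π/∂q_B = 210 − 4q_B − q_C = 0 ⇒ q_B = 52.5 − 0.25q_C.
The best-response slope dq_B/dq_C = −0.25 < 0: the reaction function is downward-sloping, so the choices are strategic substitutes.

strategic substitutes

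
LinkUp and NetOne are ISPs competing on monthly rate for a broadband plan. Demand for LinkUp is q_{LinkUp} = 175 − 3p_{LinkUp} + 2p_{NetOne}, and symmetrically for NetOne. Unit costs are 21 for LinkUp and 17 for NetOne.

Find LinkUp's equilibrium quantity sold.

LinkUp's profit: π = (p_{LinkUp} − 21)(175 − 3p_{LinkUp} + 2p_{NetOne}).
∂π/∂p_{LinkUp} = 238 − 6p_{LinkUp} + 2p_{NetOne} = 0 ⇒ p_{LinkUp} = 119/3 + (1/3)p_{NetOne}.
Similarly p_{NetOne} = 113/3 + (1/3)p_{LinkUp}.
Plugging p_{NetOne} into LinkUp's best response: p_{LinkUp} = 119/3 + (1/3)(113/3 + (1/3)p_{LinkUp}) ⇒ (8/9)p_{LinkUp} = 470/9, so p_{LinkUp} = 58.75.
Then p_{NetOne} = 113/3 + (1/3)·58.75 = 57.25.
q_{LinkUp} = 175 − 3·58.75 + 2·57.25 = 113.25.

113.25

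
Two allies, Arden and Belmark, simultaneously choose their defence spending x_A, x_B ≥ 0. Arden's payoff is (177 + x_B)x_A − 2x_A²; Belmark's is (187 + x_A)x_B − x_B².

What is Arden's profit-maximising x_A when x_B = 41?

54.5

Expanding Arden's payoff: 177x_A + x_Bx_A − 2x_A².
∂π/∂x_A = 177 + x_B − 4x_A = 0, so x_A = 44.25 + 0.25x_B.
At x_B = 41: x_A = 44.25 + 0.25·41 = 54.5.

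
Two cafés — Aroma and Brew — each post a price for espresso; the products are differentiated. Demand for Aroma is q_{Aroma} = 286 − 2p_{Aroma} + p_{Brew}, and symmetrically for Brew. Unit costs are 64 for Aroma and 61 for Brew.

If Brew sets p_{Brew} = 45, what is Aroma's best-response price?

114.75

Aroma's profit: π = (p_{Aroma} − 64)(286 − 2p_{Aroma} + p_{Brew}).
∂π/∂p_{Aroma} = 414 − 4p_{Aroma} + p_{Brew} = 0 ⇒ p_{Aroma} = 103.5 + 0.25p_{Brew}.
At p_{Brew} = 45: p_{Aroma} = 103.5 + 0.25·45 = 114.75.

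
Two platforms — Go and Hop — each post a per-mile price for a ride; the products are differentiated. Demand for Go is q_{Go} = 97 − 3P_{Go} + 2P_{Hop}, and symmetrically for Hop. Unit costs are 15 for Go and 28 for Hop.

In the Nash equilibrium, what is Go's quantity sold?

Go's profit: π = (P_{Go} − 15)(97 − 3P_{Go} + 2P_{Hop}).
∂π/∂P_{Go} = 142 − 6P_{Go} + 2P_{Hop} = 0 ⇒ P_{Go} = 71/3 + (1/3)P_{Hop}.
Similarly P_{Hop} = 181/6 + (1/3)P_{Go}.
Substituting the second reaction function into the first: P_{Go} = 71/3 + (1/3)(181/6 + (1/3)P_{Go}), which gives (8/9)P_{Go} = 607/18 ⇒ P_{Go} = 37.9375.
Then P_{Hop} = 181/6 + (1/3)·37.9375 = 42.8125.
q_{Go} = 97 − 3·37.9375 + 2·42.8125 = 68.8125.

68.8125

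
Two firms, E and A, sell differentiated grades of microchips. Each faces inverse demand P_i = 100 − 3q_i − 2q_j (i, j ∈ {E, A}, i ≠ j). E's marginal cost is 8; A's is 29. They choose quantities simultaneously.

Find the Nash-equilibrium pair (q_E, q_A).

Firm E's profit: π = q_E(100 − 3q_E − 2q_A) − 8q_E.
∂π/∂q_E = 92 − 6q_E − 2q_A = 0 ⇒ q_E = 46/3 − (1/3)q_A.
Similarly q_A = 71/6 − (1/3)q_E.
Solving the two reaction functions simultaneously: (1 − (−1/3)(−1/3))q_E = 46/3 − (1/3)·(71/6), so (8/9)q_E = 205/18 and q_E = 12.8125.
Then q_A = 71/6 − (1/3)·12.8125 = 7.5625.

12.8125, 7.5625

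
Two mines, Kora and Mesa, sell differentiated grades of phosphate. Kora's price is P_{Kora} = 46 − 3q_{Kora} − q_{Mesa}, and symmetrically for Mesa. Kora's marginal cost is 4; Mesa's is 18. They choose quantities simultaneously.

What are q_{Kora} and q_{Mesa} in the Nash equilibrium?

6.4, 3.6

Mine Kora's profit: π = q_{Kora}(46 − 3q_{Kora} − q_{Mesa}) − 4q_{Kora}.
∂π/∂q_{Kora} = 42 − 6q_{Kora} − q_{Mesa} = 0 ⇒ q_{Kora} = 7 − (1/6)q_{Mesa}.
Similarly q_{Mesa} = 14/3 − (1/6)q_{Kora}.
Substituting the second reaction function into the first: q_{Kora} = 7 − (1/6)(14/3 − (1/6)q_{Kora}), which gives (35/36)q_{Kora} = 56/9 ⇒ q_{Kora} = 6.4.
Then q_{Mesa} = 14/3 − (1/6)·6.4 = 3.6.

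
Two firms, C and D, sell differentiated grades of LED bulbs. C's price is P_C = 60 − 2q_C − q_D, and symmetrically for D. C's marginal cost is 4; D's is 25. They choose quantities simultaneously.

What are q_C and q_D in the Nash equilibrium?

Firm C's profit: π = q_C(60 − 2q_C − q_D) − 4q_C.
∂π/∂q_C = 56 − 4q_C − q_D = 0 ⇒ q_C = 14 − 0.25q_D.
Similarly q_D = 8.75 − 0.25q_C.
Substituting the second reaction function into the first: q_C = 14 − 0.25(8.75 − 0.25q_C), which gives 0.9375q_C = 11.8125 ⇒ q_C = 12.6.
Then q_D = 8.75 − 0.25·12.6 = 5.6.

12.6, 5.6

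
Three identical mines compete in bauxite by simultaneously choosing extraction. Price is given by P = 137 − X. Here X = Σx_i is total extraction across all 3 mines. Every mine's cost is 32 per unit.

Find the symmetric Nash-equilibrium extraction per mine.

26.25

A representative mine's profit is π_i = x_i(137 − X) − 32x_i, with X = x_i + Σ_{j≠i} x_j.
First-order condition: 105 − 2x_i − Σ_{j≠i} x_j = 0.
In a symmetric equilibrium every mine chooses the same x, so Σ_{j≠i} x_j = 2x. The condition becomes 105 − 4x = 0, giving x = 105/4 = 26.25.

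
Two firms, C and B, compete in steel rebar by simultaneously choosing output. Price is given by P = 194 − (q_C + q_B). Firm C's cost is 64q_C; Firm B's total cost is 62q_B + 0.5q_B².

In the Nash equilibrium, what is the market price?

Firm C's profit: π = q_C(194 − (q_C + q_B)) − 64q_C.
∂π/∂q_C = 130 − 2q_C − q_B = 0, so q_C = 65 − 0.5q_B.
For B: ∂π/∂q_B = 132 − 3q_B − q_C = 0 ⇒ q_B = 44 − (1/3)q_C.
Plugging q_B into C's best response: q_C = 65 − 0.5(44 − (1/3)q_C) ⇒ (5/6)q_C = 43, so q_C = 51.6.
Then q_B = 44 − (1/3)·51.6 = 26.8.
Equilibrium price: P = 194 − 78.4 = 115.6.

115.6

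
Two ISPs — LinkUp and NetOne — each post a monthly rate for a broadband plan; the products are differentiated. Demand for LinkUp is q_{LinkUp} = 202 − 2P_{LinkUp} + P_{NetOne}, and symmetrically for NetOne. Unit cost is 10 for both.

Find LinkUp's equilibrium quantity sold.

LinkUp's profit: π = (P_{LinkUp} − 10)(202 − 2P_{LinkUp} + P_{NetOne}).
∂π/∂P_{LinkUp} = 222 − 4P_{LinkUp} + P_{NetOne} = 0 ⇒ P_{LinkUp} = 55.5 + 0.25P_{NetOne}.
By symmetry P_{NetOne} = P_{LinkUp}; substituting into the reaction function, 0.75P_{LinkUp} = 55.5 and P_{LinkUp} = 74.
q_{LinkUp} = 202 − 2·74 + 74 = 128.

128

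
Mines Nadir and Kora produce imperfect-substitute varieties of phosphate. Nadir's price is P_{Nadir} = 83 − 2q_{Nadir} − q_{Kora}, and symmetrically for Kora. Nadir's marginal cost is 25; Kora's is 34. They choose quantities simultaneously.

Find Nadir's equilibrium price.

49.4

Mine Nadir's profit: π = q_{Nadir}(83 − 2q_{Nadir} − q_{Kora}) − 25q_{Nadir}.
∂π/∂q_{Nadir} = 58 − 4q_{Nadir} − q_{Kora} = 0 ⇒ q_{Nadir} = 14.5 − 0.25q_{Kora}.
Similarly q_{Kora} = 12.25 − 0.25q_{Nadir}.
Solving the two reaction functions simultaneously: (1 − (−0.25)(−0.25))q_{Nadir} = 14.5 − 0.25·12.25, so 0.9375q_{Nadir} = 11.4375 and q_{Nadir} = 12.2.
Then q_{Kora} = 12.25 − 0.25·12.2 = 9.2.
P_{Nadir} = 83 − 2·12.2 − 9.2 = 49.4.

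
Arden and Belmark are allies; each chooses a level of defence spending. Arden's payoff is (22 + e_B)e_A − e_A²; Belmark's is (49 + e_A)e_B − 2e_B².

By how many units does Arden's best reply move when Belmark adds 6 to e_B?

3

Expanding Arden's payoff: 22e_A + e_Be_A − e_A².
∂π/∂e_A = 22 + e_B − 2e_A = 0, so e_A = 11 + 0.5e_B.
The reaction-function slope is 0.5, so a 6-unit rise in e_B moves e_A by 0.5 × 6 = 3. Arden's best response rises — the actions are strategic complements.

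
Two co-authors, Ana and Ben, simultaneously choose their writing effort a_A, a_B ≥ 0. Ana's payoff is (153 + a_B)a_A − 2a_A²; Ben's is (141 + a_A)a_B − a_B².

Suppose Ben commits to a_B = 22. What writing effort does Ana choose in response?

43.75

Expanding Ana's payoff: 153a_A + a_Ba_A − 2a_A².
∂π/∂a_A = 153 + a_B − 4a_A = 0, so a_A = 38.25 + 0.25a_B.
At a_B = 22: a_A = 38.25 + 0.25·22 = 43.75.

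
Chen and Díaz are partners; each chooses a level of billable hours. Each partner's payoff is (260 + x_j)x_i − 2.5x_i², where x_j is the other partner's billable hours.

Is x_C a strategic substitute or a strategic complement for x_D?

strategic complements

Chen's payoff is (260 + x_D)x_C − 2.5x_C².
∂π/∂x_C = 260 + x_D − 5x_C = 0, so x_C = 52 + 0.2x_D.
The best-response slope dx_C/dx_D = 0.2 > 0: the reaction function is upward-sloping, so the choices are strategic complements.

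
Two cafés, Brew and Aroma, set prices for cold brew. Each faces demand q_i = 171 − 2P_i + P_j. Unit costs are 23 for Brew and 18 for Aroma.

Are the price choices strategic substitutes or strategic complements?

strategic complements

Brew's profit: π = (P_{Brew} − 23)(171 − 2P_{Brew} + P_{Aroma}).
∂π/∂P_{Brew} = 217 − 4P_{Brew} + P_{Aroma} = 0 ⇒ P_{Brew} = 54.25 + 0.25P_{Aroma}.
The best-response slope dP_{Brew}/dP_{Aroma} = 0.25 > 0: the reaction function is upward-sloping, so the choices are strategic complements.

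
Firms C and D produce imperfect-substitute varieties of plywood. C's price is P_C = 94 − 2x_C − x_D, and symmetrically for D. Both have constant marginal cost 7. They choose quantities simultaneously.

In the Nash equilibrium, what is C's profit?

Firm C's profit: π = x_C(94 − 2x_C − x_D) − 7x_C.
∂π/∂x_C = 87 − 4x_C − x_D = 0 ⇒ x_C = 21.75 − 0.25x_D.
By symmetry x_D = x_C; substituting into the reaction function, 1.25x_C = 21.75 and x_C = 17.4.
P_C = 94 − 2·17.4 − 17.4 = 41.8.
Profit = (41.8 − 7)·17.4 = 605.52.

605.52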